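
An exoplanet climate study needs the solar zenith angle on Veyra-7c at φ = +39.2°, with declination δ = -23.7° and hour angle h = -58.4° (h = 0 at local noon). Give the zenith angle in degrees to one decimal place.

cos θ_z = sin φ sin δ + cos φ cos δ cos h = -0.254043 + 0.371814 = 0.117771.
θ_z = arccos(0.117771) = 83.2°.

θ_z = 83.2°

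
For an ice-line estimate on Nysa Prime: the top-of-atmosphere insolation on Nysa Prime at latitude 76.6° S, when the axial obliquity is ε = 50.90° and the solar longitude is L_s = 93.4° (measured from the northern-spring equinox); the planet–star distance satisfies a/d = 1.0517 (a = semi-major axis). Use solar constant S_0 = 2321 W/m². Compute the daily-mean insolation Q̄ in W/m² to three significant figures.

Solar declination: sin δ = sin ε · sin L_s = sin 50.90° × sin 93.4° = 0.77468, so δ = +50.776°.
cos h₀ = −tan(-76.6°) tan(+50.776°) = 5.1423 ≥ 1 ⇒ polar night, h₀ = 0 and Q̄ = 0.
Inverse-square distance factor (a/d)² = 1.0517² = 1.106073.

Q̄ ≈ 0.00 W/m²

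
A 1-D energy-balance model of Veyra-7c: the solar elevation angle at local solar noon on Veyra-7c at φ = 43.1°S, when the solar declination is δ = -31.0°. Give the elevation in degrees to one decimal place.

At local noon the hour angle is zero, so the zenith angle equals |φ − δ| = |-43.1° − (-31.000°)| = 12.100°.
Elevation = 90° − 12.100° = 77.9°.

77.9°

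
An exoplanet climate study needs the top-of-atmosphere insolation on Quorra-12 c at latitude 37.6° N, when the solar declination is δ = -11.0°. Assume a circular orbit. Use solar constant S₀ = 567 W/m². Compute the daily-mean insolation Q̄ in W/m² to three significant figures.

cos H₀ = −tan(+37.6°) tan(-11.000°) = 0.1497, H₀ = 1.4205 rad.
Bracket: H₀ sin φ sin δ + cos φ cos δ sin H₀ = 1.4205×0.61015×-0.19081 + 0.79229×0.98163×0.98873 = -0.165378 + 0.768971 = 0.603593.
Q̄ = (S₀/π) × [bracket] = (567/π) × 0.603593 = 108.9 W/m².

Q̄ ≈ 109 W/m²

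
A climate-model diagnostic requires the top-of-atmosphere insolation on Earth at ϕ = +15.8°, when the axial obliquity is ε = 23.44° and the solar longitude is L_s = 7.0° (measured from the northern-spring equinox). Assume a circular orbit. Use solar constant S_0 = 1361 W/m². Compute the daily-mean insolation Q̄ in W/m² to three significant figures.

Q̄ ≈ 425 W/m²

Solar declination: sin δ = sin ε · sin L_s = sin 23.44° × sin 7.0° = 0.04848, so δ = +2.779°.
cos h₀ = −tan(+15.8°) tan(+2.779°) = -0.0137, h₀ = 1.5845 rad.
Bracket: h₀ sin ϕ sin δ + cos ϕ cos δ sin h₀ = 1.5845×0.27228×0.04848 + 0.96222×0.99882×0.99991 = 0.020916 + 0.960998 = 0.981914.
Q̄ = (S_0/π) × [bracket] = (1361/π) × 0.981914 = 425.4 W/m².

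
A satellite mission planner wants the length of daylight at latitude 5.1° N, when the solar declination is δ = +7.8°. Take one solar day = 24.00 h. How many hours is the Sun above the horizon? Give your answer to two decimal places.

cos h₀ = −tan ϕ · tan δ = −tan(+5.1°) × tan(+7.800°) = -0.0122, so h₀ = 1.5830 rad = 90.70°.
Daylight = 2h₀/(2π) × 24.00 h = (1.5830/π) × 24.00 = 12.09 h.

12.09 h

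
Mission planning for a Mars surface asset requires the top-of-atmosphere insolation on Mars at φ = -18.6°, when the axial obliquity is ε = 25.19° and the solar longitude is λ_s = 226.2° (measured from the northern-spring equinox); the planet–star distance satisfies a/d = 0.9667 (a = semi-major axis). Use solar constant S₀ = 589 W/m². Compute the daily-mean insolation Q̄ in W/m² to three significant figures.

Q̄ ≈ 186 W/m²

Solar declination: sin δ = sin ε · sin λ_s = sin 25.19° × sin 226.2° = -0.30720, so δ = -17.890°.
cos H₀ = −tan(-18.6°) tan(-17.890°) = -0.1086, H₀ = 1.6796 rad.
Bracket: H₀ sin φ sin δ + cos φ cos δ sin H₀ = 1.6796×-0.31896×-0.30720 + 0.94777×0.95165×0.99408 = 0.164575 + 0.896606 = 1.061181.
Inverse-square distance factor (a/d)² = 0.9667² = 0.934509.
Q̄ = (S₀/π) × 0.934509 × [bracket] = (589/π) × 0.934509 × 1.061181 = 185.9 W/m².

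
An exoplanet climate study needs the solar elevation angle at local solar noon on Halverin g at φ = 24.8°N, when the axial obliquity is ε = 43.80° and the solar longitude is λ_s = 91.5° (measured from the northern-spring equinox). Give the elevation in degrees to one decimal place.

71.0°

Solar declination: sin δ = sin ε · sin λ_s = sin 43.80° × sin 91.5° = 0.69191, so δ = +43.781°.
At local noon the hour angle is zero, so the zenith angle equals |φ − δ| = |+24.8° − (+43.781°)| = 18.981°.
Elevation = 90° − 18.981° = 71.0°.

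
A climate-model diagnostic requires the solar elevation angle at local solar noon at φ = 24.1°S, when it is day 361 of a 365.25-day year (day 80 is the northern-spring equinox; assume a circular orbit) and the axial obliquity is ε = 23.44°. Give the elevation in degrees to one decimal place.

89.2°

Solar longitude: λ_s = 360° × (361 − 80)/365.25 = 276.961°.
sin δ = sin 23.44° × sin 276.961° = -0.39486, so δ = -23.257°.
At local noon the hour angle is zero, so the zenith angle equals |φ − δ| = |-24.1° − (-23.257°)| = 0.843°.
Elevation = 90° − 0.843° = 89.2°.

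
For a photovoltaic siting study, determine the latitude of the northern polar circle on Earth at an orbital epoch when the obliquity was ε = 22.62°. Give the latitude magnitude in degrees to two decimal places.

The polar circle is the lowest latitude that experiences at least one full rotation of continuous daylight at the northern-summer solstice; it lies at |ϕ| = 90° − ε = 90° − 22.62° = 67.38°.

67.38°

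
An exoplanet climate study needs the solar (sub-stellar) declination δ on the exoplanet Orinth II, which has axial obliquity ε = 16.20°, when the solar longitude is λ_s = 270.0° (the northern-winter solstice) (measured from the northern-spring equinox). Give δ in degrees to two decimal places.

sin δ = sin ε · sin λ_s = sin 16.20° × sin 270.0° = -0.278991.
δ = arcsin(-0.278991) = -16.20°.

δ = -16.20°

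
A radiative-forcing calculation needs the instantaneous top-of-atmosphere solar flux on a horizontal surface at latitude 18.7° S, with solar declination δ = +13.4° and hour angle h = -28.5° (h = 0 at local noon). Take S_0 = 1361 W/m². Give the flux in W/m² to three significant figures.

1.00e+03 W/m²

cos θ_z = sin ϕ sin δ + cos ϕ cos δ cos h = -0.074301 + 0.809763 = 0.735462.
Flux = S_0 · cos θ_z = 1361 × 0.735462 = 1001 W/m².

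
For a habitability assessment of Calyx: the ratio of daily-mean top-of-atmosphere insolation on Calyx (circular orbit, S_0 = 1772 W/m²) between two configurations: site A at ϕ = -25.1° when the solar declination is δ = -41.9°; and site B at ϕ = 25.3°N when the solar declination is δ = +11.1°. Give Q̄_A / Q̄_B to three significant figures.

— Configuration A (ϕ=-25.1°):
cos h₀ = −tan(-25.1°) tan(-41.900°) = -0.4203, h₀ = 2.0046 rad.
Bracket: h₀ sin ϕ sin δ + cos ϕ cos δ sin h₀ = 2.0046×-0.42420×-0.66783 + 0.90557×0.74431×0.90738 = 0.567890 + 0.611597 = 1.179487.
Q̄ = (S_0/π) × [bracket] = (1772/π) × 1.179487 = 665.28 W/m².
— Configuration B (ϕ=+25.3°):
cos h₀ = −tan(+25.3°) tan(+11.100°) = -0.0927, h₀ = 1.6637 rad.
Bracket: h₀ sin ϕ sin δ + cos ϕ cos δ sin h₀ = 1.6637×0.42736×0.19252 + 0.90408×0.98129×0.99569 = 0.136881 + 0.883341 = 1.020222.
Q̄ = (S_0/π) × [bracket] = (1772/π) × 1.020222 = 575.45 W/m².
Ratio Q̄_A / Q̄_B = 665.28 / 575.45 = 1.156.

Q̄_A / Q̄_B ≈ 1.16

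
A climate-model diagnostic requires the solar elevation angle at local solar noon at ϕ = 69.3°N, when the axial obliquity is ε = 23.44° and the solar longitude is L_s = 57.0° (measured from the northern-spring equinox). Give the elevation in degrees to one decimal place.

Solar declination: sin δ = sin ε · sin L_s = sin 23.44° × sin 57.0° = 0.33361, so δ = +19.488°.
At local noon the hour angle is zero, so the zenith angle equals |ϕ − δ| = |+69.3° − (+19.488°)| = 49.812°.
Elevation = 90° − 49.812° = 40.2°.

40.2°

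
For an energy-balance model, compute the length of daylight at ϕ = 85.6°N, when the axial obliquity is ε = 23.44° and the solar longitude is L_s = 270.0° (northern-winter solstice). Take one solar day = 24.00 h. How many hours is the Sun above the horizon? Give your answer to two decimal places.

0.00 h

Solar declination: sin δ = sin ε · sin L_s = sin 23.44° × sin 270.0° = -0.39779, so δ = -23.440°.
cos h₀ = −tan ϕ · tan δ = 5.6347 ≥ 1, so the Sun never rises (polar night) and h₀ = 0.
Daylight = 2h₀/(2π) × 24.00 h = (0.0000/π) × 24.00 = 0.00 h.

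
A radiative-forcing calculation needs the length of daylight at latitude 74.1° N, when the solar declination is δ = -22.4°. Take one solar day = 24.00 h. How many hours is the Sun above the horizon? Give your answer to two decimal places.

cos h₀ = −tan ϕ · tan δ = 1.4469 ≥ 1, so the Sun never rises (polar night) and h₀ = 0.
Daylight = 2h₀/(2π) × 24.00 h = (0.0000/π) × 24.00 = 0.00 h.

0.00 h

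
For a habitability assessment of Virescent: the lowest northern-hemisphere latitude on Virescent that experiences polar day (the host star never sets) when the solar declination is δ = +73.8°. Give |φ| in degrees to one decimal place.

Polar day requires cos H₀ = −tan φ tan δ ≤ −1, i.e. tan φ tan δ ≥ 1.
The boundary is |tan φ| · |tan δ| = 1, so |φ| = 90° − |δ| = 90° − 73.8° = 16.2° in the northern hemisphere.

|φ| = 16.2°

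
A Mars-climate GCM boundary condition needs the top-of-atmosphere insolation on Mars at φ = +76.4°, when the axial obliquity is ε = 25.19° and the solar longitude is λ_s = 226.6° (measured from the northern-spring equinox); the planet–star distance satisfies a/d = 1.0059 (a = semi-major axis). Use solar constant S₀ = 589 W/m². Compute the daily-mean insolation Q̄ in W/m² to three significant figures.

Q̄ ≈ 0.00 W/m²

Solar declination: sin δ = sin ε · sin λ_s = sin 25.19° × sin 226.6° = -0.30925, so δ = -18.014°.
cos H₀ = −tan(+76.4°) tan(-18.014°) = 1.3442 ≥ 1 ⇒ polar night, H₀ = 0 and Q̄ = 0.
Inverse-square distance factor (a/d)² = 1.0059² = 1.011835.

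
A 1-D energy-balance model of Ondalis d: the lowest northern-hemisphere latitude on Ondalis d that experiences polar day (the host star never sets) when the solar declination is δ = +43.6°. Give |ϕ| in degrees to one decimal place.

|ϕ| = 46.4°

Polar day requires cos h₀ = −tan ϕ tan δ ≤ −1, i.e. tan ϕ tan δ ≥ 1.
The boundary is |tan ϕ| · |tan δ| = 1, so |ϕ| = 90° − |δ| = 90° − 43.6° = 46.4° in the northern hemisphere.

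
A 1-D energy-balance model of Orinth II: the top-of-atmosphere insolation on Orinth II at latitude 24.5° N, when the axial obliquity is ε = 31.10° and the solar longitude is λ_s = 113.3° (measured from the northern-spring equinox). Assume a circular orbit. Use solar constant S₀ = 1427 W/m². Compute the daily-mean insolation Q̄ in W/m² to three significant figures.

Solar declination: sin δ = sin ε · sin λ_s = sin 31.10° × sin 113.3° = 0.47441, so δ = +28.321°.
cos H₀ = −tan(+24.5°) tan(+28.321°) = -0.2456, H₀ = 1.8189 rad.
Bracket: H₀ sin φ sin δ + cos φ cos δ sin H₀ = 1.8189×0.41469×0.47441 + 0.90996×0.88030×0.96937 = 0.357838 + 0.776502 = 1.134340.
Q̄ = (S₀/π) × [bracket] = (1427/π) × 1.134340 = 515.2 W/m².

Q̄ ≈ 515 W/m²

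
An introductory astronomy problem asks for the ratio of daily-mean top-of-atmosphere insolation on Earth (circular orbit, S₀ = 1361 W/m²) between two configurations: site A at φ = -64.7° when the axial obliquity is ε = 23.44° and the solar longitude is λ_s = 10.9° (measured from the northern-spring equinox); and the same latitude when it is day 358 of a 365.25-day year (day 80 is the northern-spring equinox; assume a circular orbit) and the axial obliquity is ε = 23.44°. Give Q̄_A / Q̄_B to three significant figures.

Q̄_A / Q̄_B ≈ 0.286

— Configuration A (φ=-64.7°):
Solar declination: sin δ = sin ε · sin λ_s = sin 23.44° × sin 10.9° = 0.07522, so δ = +4.314°.
cos H₀ = −tan(-64.7°) tan(+4.314°) = 0.1596, H₀ = 1.4105 rad.
Bracket: H₀ sin φ sin δ + cos φ cos δ sin H₀ = 1.4105×-0.90408×0.07522 + 0.42736×0.99717×0.98718 = -0.095921 + 0.420687 = 0.324766.
Q̄ = (S₀/π) × [bracket] = (1361/π) × 0.324766 = 140.70 W/m².
— Configuration B (φ=-64.7°):
Solar longitude: λ_s = 360° × (358 − 80)/365.25 = 274.004°.
sin δ = sin 23.44° × sin 274.004° = -0.39682, so δ = -23.379°.
cos H₀ = −tan(-64.7°) tan(-23.379°) = -0.9146, H₀ = 2.7252 rad.
Bracket: H₀ sin φ sin δ + cos φ cos δ sin H₀ = 2.7252×-0.90408×-0.39682 + 0.42736×0.91790×0.40445 = 0.977685 + 0.158655 = 1.136340.
Q̄ = (S₀/π) × [bracket] = (1361/π) × 1.136340 = 492.28 W/m².
Ratio Q̄_A / Q̄_B = 140.70 / 492.28 = 0.2858.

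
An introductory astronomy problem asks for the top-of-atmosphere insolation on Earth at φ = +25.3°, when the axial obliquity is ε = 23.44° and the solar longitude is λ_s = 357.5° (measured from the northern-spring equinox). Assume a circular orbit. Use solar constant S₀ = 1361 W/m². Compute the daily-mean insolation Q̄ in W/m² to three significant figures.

Q̄ ≈ 387 W/m²

Solar declination: sin δ = sin ε · sin λ_s = sin 23.44° × sin 357.5° = -0.01735, so δ = -0.994°.
cos H₀ = −tan(+25.3°) tan(-0.994°) = 0.0082, H₀ = 1.5626 rad.
Bracket: H₀ sin φ sin δ + cos φ cos δ sin H₀ = 1.5626×0.42736×-0.01735 + 0.90408×0.99985×0.99997 = -0.011586 + 0.903917 = 0.892331.
Q̄ = (S₀/π) × [bracket] = (1361/π) × 0.892331 = 386.6 W/m².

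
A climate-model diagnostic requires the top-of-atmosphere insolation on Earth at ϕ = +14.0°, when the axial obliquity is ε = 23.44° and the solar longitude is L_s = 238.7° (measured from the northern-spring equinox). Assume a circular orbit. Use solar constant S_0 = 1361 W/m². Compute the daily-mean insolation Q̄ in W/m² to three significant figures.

Q̄ ≈ 341 W/m²

Solar declination: sin δ = sin ε · sin L_s = sin 23.44° × sin 238.7° = -0.33989, so δ = -19.870°.
cos h₀ = −tan(+14.0°) tan(-19.870°) = 0.0901, h₀ = 1.4806 rad.
Bracket: h₀ sin ϕ sin δ + cos ϕ cos δ sin h₀ = 1.4806×0.24192×-0.33989 + 0.97030×0.94046×0.99593 = -0.121744 + 0.908814 = 0.787070.
Q̄ = (S_0/π) × [bracket] = (1361/π) × 0.787070 = 341.0 W/m².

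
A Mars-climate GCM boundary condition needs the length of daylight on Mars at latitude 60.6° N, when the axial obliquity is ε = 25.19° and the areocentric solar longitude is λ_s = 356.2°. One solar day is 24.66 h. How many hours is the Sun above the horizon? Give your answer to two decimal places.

sin δ = sin 25.19° × sin 356.2° = -0.02821, so δ = -1.616°.
cos H₀ = −tan φ · tan δ = −tan(+60.6°) × tan(-1.616°) = 0.0501, so H₀ = 1.5207 rad = 87.13°.
Daylight = 2H₀/(2π) × 24.66 h = (1.5207/π) × 24.66 = 11.94 h.

11.94 h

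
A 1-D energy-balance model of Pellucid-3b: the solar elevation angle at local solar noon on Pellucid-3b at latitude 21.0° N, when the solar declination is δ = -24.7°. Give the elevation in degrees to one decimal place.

44.3°

At local noon the hour angle is zero, so the zenith angle equals |φ − δ| = |+21.0° − (-24.700°)| = 45.700°.
Elevation = 90° − 45.700° = 44.3°.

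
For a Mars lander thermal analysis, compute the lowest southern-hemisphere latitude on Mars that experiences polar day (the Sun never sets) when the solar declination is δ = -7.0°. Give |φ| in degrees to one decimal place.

Polar day requires cos H₀ = −tan φ tan δ ≤ −1, i.e. tan φ tan δ ≥ 1.
The boundary is |tan φ| · |tan δ| = 1, so |φ| = 90° − |δ| = 90° − 7.0° = 83.0° in the southern hemisphere.

|φ| = 83.0°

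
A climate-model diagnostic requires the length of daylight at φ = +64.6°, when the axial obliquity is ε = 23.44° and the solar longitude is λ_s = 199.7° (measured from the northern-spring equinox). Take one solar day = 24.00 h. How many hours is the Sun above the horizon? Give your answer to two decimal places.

9.79 h

Solar declination: sin δ = sin ε · sin λ_s = sin 23.44° × sin 199.7° = -0.13409, so δ = -7.706°.
cos H₀ = −tan φ · tan δ = −tan(+64.6°) × tan(-7.706°) = 0.2850, so H₀ = 1.2818 rad = 73.44°.
Daylight = 2H₀/(2π) × 24.00 h = (1.2818/π) × 24.00 = 9.79 h.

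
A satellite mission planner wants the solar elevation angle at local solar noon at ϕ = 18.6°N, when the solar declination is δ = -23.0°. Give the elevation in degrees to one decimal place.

At local noon the hour angle is zero, so the zenith angle equals |ϕ − δ| = |+18.6° − (-23.000°)| = 41.600°.
Elevation = 90° − 41.600° = 48.4°.

48.4°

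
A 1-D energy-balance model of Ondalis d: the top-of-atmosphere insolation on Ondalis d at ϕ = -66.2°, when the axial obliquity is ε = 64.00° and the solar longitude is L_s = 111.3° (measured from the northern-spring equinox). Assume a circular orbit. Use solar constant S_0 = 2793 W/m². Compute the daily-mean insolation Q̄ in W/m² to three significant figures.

Q̄ ≈ 0.00 W/m²

Solar declination: sin δ = sin ε · sin L_s = sin 64.00° × sin 111.3° = 0.83740, so δ = +56.866°.
cos h₀ = −tan(-66.2°) tan(+56.866°) = 3.4736 ≥ 1 ⇒ polar night, h₀ = 0 and Q̄ = 0.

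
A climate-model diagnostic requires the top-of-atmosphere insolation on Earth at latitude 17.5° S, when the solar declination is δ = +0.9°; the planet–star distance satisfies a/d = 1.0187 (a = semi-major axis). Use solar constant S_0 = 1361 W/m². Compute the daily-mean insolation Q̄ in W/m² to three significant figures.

Q̄ ≈ 425 W/m²

cos h₀ = −tan(-17.5°) tan(+0.900°) = 0.0050, h₀ = 1.5658 rad.
Bracket: h₀ sin ϕ sin δ + cos ϕ cos δ sin h₀ = 1.5658×-0.30071×0.01571 + 0.95372×0.99988×0.99999 = -0.007397 + 0.953596 = 0.946199.
Inverse-square distance factor (a/d)² = 1.0187² = 1.037750.
Q̄ = (S_0/π) × 1.037750 × [bracket] = (1361/π) × 1.037750 × 0.946199 = 425.4 W/m².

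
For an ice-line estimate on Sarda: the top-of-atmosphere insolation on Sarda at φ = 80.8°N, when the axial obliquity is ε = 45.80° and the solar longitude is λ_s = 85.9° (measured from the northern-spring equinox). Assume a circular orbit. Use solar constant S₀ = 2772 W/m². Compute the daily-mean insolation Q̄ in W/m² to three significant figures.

Q̄ ≈ 1.96e+03 W/m²

Solar declination: sin δ = sin ε · sin λ_s = sin 45.80° × sin 85.9° = 0.71508, so δ = +45.649°.
cos H₀ = −tan(+80.8°) tan(+45.649°) = -6.3158 ≤ −1 ⇒ polar day, H₀ = π.
Bracket: H₀ sin φ sin δ + cos φ cos δ sin H₀ = 3.1416×0.98714×0.71508 + 0.15988×0.69905×0.00000 = 2.217605 + 0.000000 = 2.217605.
Q̄ = (S₀/π) × [bracket] = (2772/π) × 2.217605 = 1957 W/m².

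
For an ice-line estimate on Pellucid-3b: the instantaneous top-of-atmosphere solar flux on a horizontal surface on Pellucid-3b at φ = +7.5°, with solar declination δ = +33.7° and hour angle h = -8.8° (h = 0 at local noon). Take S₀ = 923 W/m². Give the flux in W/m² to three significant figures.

cos θ_z = sin φ sin δ + cos φ cos δ cos h = 0.072422 + 0.815127 = 0.887549.
Flux = S₀ · cos θ_z = 923 × 0.887549 = 819.2 W/m².

819 W/m²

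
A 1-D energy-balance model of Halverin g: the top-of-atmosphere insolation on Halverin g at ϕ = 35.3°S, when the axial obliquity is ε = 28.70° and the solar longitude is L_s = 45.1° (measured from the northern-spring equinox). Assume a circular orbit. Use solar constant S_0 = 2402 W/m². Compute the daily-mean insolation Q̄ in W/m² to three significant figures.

Solar declination: sin δ = sin ε · sin L_s = sin 28.70° × sin 45.1° = 0.34016, so δ = +19.887°.
cos h₀ = −tan(-35.3°) tan(+19.887°) = 0.2561, h₀ = 1.3118 rad.
Bracket: h₀ sin ϕ sin δ + cos ϕ cos δ sin h₀ = 1.3118×-0.57786×0.34016 + 0.81614×0.94037×0.96664 = -0.257854 + 0.741871 = 0.484017.
Q̄ = (S_0/π) × [bracket] = (2402/π) × 0.484017 = 370.1 W/m².

Q̄ ≈ 370 W/m²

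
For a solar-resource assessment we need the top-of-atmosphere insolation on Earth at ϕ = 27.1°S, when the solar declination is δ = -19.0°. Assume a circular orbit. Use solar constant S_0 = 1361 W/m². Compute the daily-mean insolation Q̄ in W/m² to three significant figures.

cos h₀ = −tan(-27.1°) tan(-19.000°) = -0.1762, h₀ = 1.7479 rad.
Bracket: h₀ sin ϕ sin δ + cos ϕ cos δ sin h₀ = 1.7479×-0.45554×-0.32557 + 0.89021×0.94552×0.98435 = 0.259231 + 0.828539 = 1.087770.
Q̄ = (S_0/π) × [bracket] = (1361/π) × 1.087770 = 471.2 W/m².

Q̄ ≈ 471 W/m²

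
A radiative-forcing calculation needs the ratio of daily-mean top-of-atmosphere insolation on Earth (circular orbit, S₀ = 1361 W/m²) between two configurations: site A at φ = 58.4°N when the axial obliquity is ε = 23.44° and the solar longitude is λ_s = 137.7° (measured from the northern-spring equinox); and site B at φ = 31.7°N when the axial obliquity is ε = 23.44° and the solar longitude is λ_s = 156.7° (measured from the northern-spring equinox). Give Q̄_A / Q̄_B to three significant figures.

— Configuration A (φ=+58.4°):
Solar declination: sin δ = sin ε · sin λ_s = sin 23.44° × sin 137.7° = 0.26772, so δ = +15.528°.
cos H₀ = −tan(+58.4°) tan(+15.528°) = -0.4517, H₀ = 2.0394 rad.
Bracket: H₀ sin φ sin δ + cos φ cos δ sin H₀ = 2.0394×0.85173×0.26772 + 0.52399×0.96350×0.89219 = 0.465035 + 0.450435 = 0.915470.
Q̄ = (S₀/π) × [bracket] = (1361/π) × 0.915470 = 396.60 W/m².
— Configuration B (φ=+31.7°):
Solar declination: sin δ = sin ε · sin λ_s = sin 23.44° × sin 156.7° = 0.15734, so δ = +9.053°.
cos H₀ = −tan(+31.7°) tan(+9.053°) = -0.0984, H₀ = 1.6694 rad.
Bracket: H₀ sin φ sin δ + cos φ cos δ sin H₀ = 1.6694×0.52547×0.15734 + 0.85081×0.98754×0.99515 = 0.138022 + 0.836134 = 0.974156.
Q̄ = (S₀/π) × [bracket] = (1361/π) × 0.974156 = 422.02 W/m².
Ratio Q̄_A / Q̄_B = 396.60 / 422.02 = 0.9398.

Q̄_A / Q̄_B ≈ 0.940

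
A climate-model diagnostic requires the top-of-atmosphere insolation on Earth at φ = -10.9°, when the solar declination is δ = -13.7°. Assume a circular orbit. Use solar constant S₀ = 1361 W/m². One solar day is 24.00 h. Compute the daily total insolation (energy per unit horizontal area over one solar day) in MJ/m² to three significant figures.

38.4 MJ/m²

cos H₀ = −tan(-10.9°) tan(-13.700°) = -0.0469, H₀ = 1.6178 rad.
Bracket: H₀ sin φ sin δ + cos φ cos δ sin H₀ = 1.6178×-0.18910×-0.23684 + 0.98196×0.97155×0.99890 = 0.072456 + 0.952974 = 1.025430.
Q̄ = (S₀/π) × [bracket] = (1361/π) × 1.025430 = 444.24 W/m².
Daily total = Q̄ × 24.00 h × 3600 s/h = 444.24 × 24.00 × 3600 / 10⁶ = 38.38 MJ/m².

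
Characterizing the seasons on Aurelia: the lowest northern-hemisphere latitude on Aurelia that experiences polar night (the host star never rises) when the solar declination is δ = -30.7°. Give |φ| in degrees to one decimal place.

|φ| = 59.3°

Polar night requires cos H₀ = −tan φ tan δ ≥ 1, i.e. tan φ tan δ ≤ −1.
The boundary is |tan φ| · |tan δ| = 1, so |φ| = 90° − |δ| = 90° − 30.7° = 59.3° in the northern hemisphere.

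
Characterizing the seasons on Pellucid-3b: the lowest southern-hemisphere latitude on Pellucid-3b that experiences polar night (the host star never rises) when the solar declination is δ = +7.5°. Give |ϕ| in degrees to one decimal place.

|ϕ| = 82.5°

Polar night requires cos h₀ = −tan ϕ tan δ ≥ 1, i.e. tan ϕ tan δ ≤ −1.
The boundary is |tan ϕ| · |tan δ| = 1, so |ϕ| = 90° − |δ| = 90° − 7.5° = 82.5° in the southern hemisphere.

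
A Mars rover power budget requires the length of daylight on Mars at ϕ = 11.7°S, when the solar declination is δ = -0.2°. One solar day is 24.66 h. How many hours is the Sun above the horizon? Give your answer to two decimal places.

cos h₀ = −tan ϕ · tan δ = −tan(-11.7°) × tan(-0.200°) = -0.0007, so h₀ = 1.5715 rad = 90.04°.
Daylight = 2h₀/(2π) × 24.66 h = (1.5715/π) × 24.66 = 12.34 h.

12.34 h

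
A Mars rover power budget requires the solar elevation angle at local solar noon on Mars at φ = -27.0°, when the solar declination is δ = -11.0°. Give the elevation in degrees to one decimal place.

74.0°

At local noon the hour angle is zero, so the zenith angle equals |φ − δ| = |-27.0° − (-11.000°)| = 16.000°.
Elevation = 90° − 16.000° = 74.0°.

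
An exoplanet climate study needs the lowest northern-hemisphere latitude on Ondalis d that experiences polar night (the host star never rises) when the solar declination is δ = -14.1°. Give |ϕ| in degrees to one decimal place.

|ϕ| = 75.9°

Polar night requires cos h₀ = −tan ϕ tan δ ≥ 1, i.e. tan ϕ tan δ ≤ −1.
The boundary is |tan ϕ| · |tan δ| = 1, so |ϕ| = 90° − |δ| = 90° − 14.1° = 75.9° in the northern hemisphere.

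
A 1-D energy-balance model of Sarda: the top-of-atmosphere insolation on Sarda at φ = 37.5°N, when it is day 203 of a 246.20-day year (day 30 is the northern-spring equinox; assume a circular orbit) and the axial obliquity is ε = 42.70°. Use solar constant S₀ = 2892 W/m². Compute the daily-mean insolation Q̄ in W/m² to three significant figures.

Q̄ ≈ 109 W/m²

Solar longitude: λ_s = 360° × (203 − 30)/246.20 = 252.965°.
sin δ = sin 42.70° × sin 252.965° = -0.64841, so δ = -40.422°.
cos H₀ = −tan(+37.5°) tan(-40.422°) = 0.6535, H₀ = 0.8585 rad.
Bracket: H₀ sin φ sin δ + cos φ cos δ sin H₀ = 0.8585×0.60876×-0.64841 + 0.79335×0.76129×0.75689 = -0.338872 + 0.457138 = 0.118266.
Q̄ = (S₀/π) × [bracket] = (2892/π) × 0.118266 = 108.9 W/m².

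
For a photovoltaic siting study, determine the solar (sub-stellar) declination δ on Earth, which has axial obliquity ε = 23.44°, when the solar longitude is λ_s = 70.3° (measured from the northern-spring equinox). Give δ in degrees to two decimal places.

δ = +21.99°

sin δ = sin ε · sin λ_s = sin 23.44° × sin 70.3° = 0.374506.
δ = arcsin(0.374506) = +21.99°.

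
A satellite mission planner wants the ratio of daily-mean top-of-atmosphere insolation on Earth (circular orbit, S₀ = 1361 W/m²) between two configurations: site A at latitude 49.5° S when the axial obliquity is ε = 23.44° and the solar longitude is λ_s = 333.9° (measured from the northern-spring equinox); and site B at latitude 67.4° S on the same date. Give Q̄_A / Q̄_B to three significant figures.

— Configuration A (φ=-49.5°):
Solar declination: sin δ = sin ε · sin λ_s = sin 23.44° × sin 333.9° = -0.17500, so δ = -10.079°.
cos H₀ = −tan(-49.5°) tan(-10.079°) = -0.2081, H₀ = 1.7804 rad.
Bracket: H₀ sin φ sin δ + cos φ cos δ sin H₀ = 1.7804×-0.76041×-0.17500 + 0.64945×0.98457×0.97810 = 0.236921 + 0.625425 = 0.862346.
Q̄ = (S₀/π) × [bracket] = (1361/π) × 0.862346 = 373.59 W/m².
— Configuration B (φ=-67.4°):
cos H₀ = −tan(-67.4°) tan(-10.079°) = -0.4270, H₀ = 2.0120 rad.
Bracket: H₀ sin φ sin δ + cos φ cos δ sin H₀ = 2.0120×-0.92321×-0.17500 + 0.38430×0.98457×0.90425 = 0.325062 + 0.342141 = 0.667203.
Q̄ = (S₀/π) × [bracket] = (1361/π) × 0.667203 = 289.05 W/m².
Ratio Q̄_A / Q̄_B = 373.59 / 289.05 = 1.292.

Q̄_A / Q̄_B ≈ 1.29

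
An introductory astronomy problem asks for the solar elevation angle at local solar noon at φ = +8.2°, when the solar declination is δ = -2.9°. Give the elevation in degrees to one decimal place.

78.9°

At local noon the hour angle is zero, so the zenith angle equals |φ − δ| = |+8.2° − (-2.900°)| = 11.100°.
Elevation = 90° − 11.100° = 78.9°.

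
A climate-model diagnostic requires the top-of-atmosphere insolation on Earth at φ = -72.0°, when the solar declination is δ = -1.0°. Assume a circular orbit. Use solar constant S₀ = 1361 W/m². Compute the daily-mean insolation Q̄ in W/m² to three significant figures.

Q̄ ≈ 145 W/m²

cos H₀ = −tan(-72.0°) tan(-1.000°) = -0.0537, H₀ = 1.6245 rad.
Bracket: H₀ sin φ sin δ + cos φ cos δ sin H₀ = 1.6245×-0.95106×-0.01745 + 0.30902×0.99985×0.99856 = 0.026960 + 0.308529 = 0.335489.
Q̄ = (S₀/π) × [bracket] = (1361/π) × 0.335489 = 145.3 W/m².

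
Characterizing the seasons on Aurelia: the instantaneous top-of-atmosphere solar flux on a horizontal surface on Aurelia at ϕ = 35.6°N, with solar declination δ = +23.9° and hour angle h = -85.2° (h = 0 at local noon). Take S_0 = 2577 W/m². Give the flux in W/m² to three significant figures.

cos θ_z = sin ϕ sin δ + cos ϕ cos δ cos h = 0.235842 + 0.062204 = 0.298046.
Flux = S_0 · cos θ_z = 2577 × 0.298046 = 768.1 W/m².

768 W/m²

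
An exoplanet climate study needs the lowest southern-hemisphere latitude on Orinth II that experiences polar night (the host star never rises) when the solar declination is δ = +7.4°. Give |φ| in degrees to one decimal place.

|φ| = 82.6°

Polar night requires cos H₀ = −tan φ tan δ ≥ 1, i.e. tan φ tan δ ≤ −1.
The boundary is |tan φ| · |tan δ| = 1, so |φ| = 90° − |δ| = 90° − 7.4° = 82.6° in the southern hemisphere.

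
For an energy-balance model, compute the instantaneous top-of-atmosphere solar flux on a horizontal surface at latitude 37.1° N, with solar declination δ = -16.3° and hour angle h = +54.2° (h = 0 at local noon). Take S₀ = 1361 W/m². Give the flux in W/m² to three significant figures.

cos θ_z = sin φ sin δ + cos φ cos δ cos h = -0.169300 + 0.447800 = 0.278500.
Flux = S₀ · cos θ_z = 1361 × 0.278500 = 379.0 W/m².

379 W/m²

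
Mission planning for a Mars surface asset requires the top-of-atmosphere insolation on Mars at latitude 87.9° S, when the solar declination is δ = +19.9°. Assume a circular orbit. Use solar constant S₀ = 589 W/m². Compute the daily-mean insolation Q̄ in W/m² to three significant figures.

cos H₀ = −tan(-87.9°) tan(+19.900°) = 9.8721 ≥ 1 ⇒ polar night, H₀ = 0 and Q̄ = 0.

Q̄ ≈ 0.00 W/m²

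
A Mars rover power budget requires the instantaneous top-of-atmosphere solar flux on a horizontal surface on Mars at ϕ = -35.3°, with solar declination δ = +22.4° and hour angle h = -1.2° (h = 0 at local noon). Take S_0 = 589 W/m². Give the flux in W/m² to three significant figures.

cos θ_z = sin ϕ sin δ + cos ϕ cos δ cos h = -0.220204 + 0.754391 = 0.534187.
Flux = S_0 · cos θ_z = 589 × 0.534187 = 314.6 W/m².

315 W/m²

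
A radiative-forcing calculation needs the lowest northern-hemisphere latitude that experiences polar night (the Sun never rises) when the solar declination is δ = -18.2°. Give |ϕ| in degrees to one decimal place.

Polar night requires cos h₀ = −tan ϕ tan δ ≥ 1, i.e. tan ϕ tan δ ≤ −1.
The boundary is |tan ϕ| · |tan δ| = 1, so |ϕ| = 90° − |δ| = 90° − 18.2° = 71.8° in the northern hemisphere.

|ϕ| = 71.8°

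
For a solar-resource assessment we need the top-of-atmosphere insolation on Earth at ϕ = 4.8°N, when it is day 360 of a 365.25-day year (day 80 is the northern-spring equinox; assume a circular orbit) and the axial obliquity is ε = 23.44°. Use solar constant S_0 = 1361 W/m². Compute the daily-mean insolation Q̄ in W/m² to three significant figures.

Solar longitude: L_s = 360° × (360 − 80)/365.25 = 275.975°.
sin δ = sin 23.44° × sin 275.975° = -0.39563, so δ = -23.305°.
cos h₀ = −tan(+4.8°) tan(-23.305°) = 0.0362, h₀ = 1.5346 rad.
Bracket: h₀ sin ϕ sin δ + cos ϕ cos δ sin h₀ = 1.5346×0.08368×-0.39563 + 0.99649×0.91841×0.99935 = -0.050805 + 0.914592 = 0.863787.
Q̄ = (S_0/π) × [bracket] = (1361/π) × 0.863787 = 374.2 W/m².

Q̄ ≈ 374 W/m²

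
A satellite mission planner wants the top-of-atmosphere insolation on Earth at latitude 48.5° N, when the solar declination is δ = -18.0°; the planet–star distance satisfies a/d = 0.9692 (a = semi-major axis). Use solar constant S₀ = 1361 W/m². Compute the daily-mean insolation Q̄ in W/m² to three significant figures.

Q̄ ≈ 126 W/m²

cos H₀ = −tan(+48.5°) tan(-18.000°) = 0.3673, H₀ = 1.1947 rad.
Bracket: H₀ sin φ sin δ + cos φ cos δ sin H₀ = 1.1947×0.74896×-0.30902 + 0.66262×0.95106×0.93012 = -0.276506 + 0.586154 = 0.309648.
Inverse-square distance factor (a/d)² = 0.9692² = 0.939349.
Q̄ = (S₀/π) × 0.939349 × [bracket] = (1361/π) × 0.939349 × 0.309648 = 126.0 W/m².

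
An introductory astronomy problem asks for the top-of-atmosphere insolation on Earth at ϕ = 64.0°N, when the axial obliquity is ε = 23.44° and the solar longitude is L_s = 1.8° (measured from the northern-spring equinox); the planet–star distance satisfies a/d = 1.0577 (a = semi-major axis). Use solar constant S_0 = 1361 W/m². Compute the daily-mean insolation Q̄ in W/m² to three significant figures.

Q̄ ≈ 221 W/m²

Solar declination: sin δ = sin ε · sin L_s = sin 23.44° × sin 1.8° = 0.01249, so δ = +0.716°.
cos h₀ = −tan(+64.0°) tan(+0.716°) = -0.0256, h₀ = 1.5964 rad.
Bracket: h₀ sin ϕ sin δ + cos ϕ cos δ sin h₀ = 1.5964×0.89879×0.01249 + 0.43837×0.99992×0.99967 = 0.017921 + 0.438190 = 0.456111.
Inverse-square distance factor (a/d)² = 1.0577² = 1.118729.
Q̄ = (S_0/π) × 1.118729 × [bracket] = (1361/π) × 1.118729 × 0.456111 = 221.1 W/m².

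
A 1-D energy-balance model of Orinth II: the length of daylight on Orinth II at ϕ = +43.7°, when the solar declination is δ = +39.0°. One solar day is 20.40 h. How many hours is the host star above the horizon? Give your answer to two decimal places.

cos h₀ = −tan ϕ · tan δ = −tan(+43.7°) × tan(+39.000°) = -0.7738, so h₀ = 2.4557 rad = 140.70°.
Daylight = 2h₀/(2π) × 20.40 h = (2.4557/π) × 20.40 = 15.95 h.

15.95 h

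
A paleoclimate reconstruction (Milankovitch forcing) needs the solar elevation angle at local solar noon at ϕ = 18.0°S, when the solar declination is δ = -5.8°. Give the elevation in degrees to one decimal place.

77.8°

At local noon the hour angle is zero, so the zenith angle equals |ϕ − δ| = |-18.0° − (-5.800°)| = 12.200°.
Elevation = 90° − 12.200° = 77.8°.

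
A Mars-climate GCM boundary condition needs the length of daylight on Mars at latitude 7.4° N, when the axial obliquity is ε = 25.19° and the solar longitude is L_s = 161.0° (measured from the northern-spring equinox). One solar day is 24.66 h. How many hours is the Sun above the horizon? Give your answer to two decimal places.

Solar declination: sin δ = sin ε · sin L_s = sin 25.19° × sin 161.0° = 0.13857, so δ = +7.965°.
cos h₀ = −tan ϕ · tan δ = −tan(+7.4°) × tan(+7.965°) = -0.0182, so h₀ = 1.5890 rad = 91.04°.
Daylight = 2h₀/(2π) × 24.66 h = (1.5890/π) × 24.66 = 12.47 h.

12.47 h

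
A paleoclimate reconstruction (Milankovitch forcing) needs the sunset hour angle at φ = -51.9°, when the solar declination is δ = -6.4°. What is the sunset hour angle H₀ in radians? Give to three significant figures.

cos H₀ = −tan φ · tan δ = −tan(-51.9°) × tan(-6.400°) = -0.1431, so H₀ = 1.7143 rad = 98.22°.

H₀ = 1.71 rad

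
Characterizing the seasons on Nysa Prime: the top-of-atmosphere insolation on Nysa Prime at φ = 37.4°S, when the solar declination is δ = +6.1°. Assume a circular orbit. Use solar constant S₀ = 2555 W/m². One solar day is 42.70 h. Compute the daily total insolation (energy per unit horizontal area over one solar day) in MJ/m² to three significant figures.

86.4 MJ/m²

cos H₀ = −tan(-37.4°) tan(+6.100°) = 0.0817, H₀ = 1.4890 rad.
Bracket: H₀ sin φ sin δ + cos φ cos δ sin H₀ = 1.4890×-0.60738×0.10626 + 0.79441×0.99434×0.99666 = -0.096100 + 0.787275 = 0.691175.
Q̄ = (S₀/π) × [bracket] = (2555/π) × 0.691175 = 562.12 W/m².
Daily total = Q̄ × 42.70 h × 3600 s/h = 562.12 × 42.70 × 3600 / 10⁶ = 86.41 MJ/m².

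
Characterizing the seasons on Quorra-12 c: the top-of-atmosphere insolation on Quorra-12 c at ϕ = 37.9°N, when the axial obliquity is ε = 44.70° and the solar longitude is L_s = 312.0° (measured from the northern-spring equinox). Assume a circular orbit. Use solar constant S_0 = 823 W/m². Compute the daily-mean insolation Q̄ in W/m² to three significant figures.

Solar declination: sin δ = sin ε · sin L_s = sin 44.70° × sin 312.0° = -0.52272, so δ = -31.515°.
cos h₀ = −tan(+37.9°) tan(-31.515°) = 0.4773, h₀ = 1.0732 rad.
Bracket: h₀ sin ϕ sin δ + cos ϕ cos δ sin h₀ = 1.0732×0.61429×-0.52272 + 0.78908×0.85250×0.87872 = -0.344606 + 0.591107 = 0.246501.
Q̄ = (S_0/π) × [bracket] = (823/π) × 0.246501 = 64.58 W/m².

Q̄ ≈ 64.6 W/m²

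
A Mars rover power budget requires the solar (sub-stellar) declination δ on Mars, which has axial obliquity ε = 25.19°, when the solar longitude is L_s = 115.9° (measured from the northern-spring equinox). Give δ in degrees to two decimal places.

δ = +22.51°

sin δ = sin ε · sin L_s = sin 25.19° × sin 115.9° = 0.382871.
δ = arcsin(0.382871) = +22.51°.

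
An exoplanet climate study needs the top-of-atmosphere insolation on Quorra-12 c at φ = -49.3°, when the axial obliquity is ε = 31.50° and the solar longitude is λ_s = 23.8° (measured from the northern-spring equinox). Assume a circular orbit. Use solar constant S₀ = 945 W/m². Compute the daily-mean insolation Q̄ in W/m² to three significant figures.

Solar declination: sin δ = sin ε · sin λ_s = sin 31.50° × sin 23.8° = 0.21085, so δ = +12.172°.
cos H₀ = −tan(-49.3°) tan(+12.172°) = 0.2508, H₀ = 1.3173 rad.
Bracket: H₀ sin φ sin δ + cos φ cos δ sin H₀ = 1.3173×-0.75813×0.21085 + 0.65210×0.97752×0.96805 = -0.210573 + 0.617075 = 0.406502.
Q̄ = (S₀/π) × [bracket] = (945/π) × 0.406502 = 122.3 W/m².

Q̄ ≈ 122 W/m²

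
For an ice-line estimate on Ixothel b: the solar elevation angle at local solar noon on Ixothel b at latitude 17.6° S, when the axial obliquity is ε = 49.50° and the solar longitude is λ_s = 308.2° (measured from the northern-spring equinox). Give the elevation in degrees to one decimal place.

70.9°

Solar declination: sin δ = sin ε · sin λ_s = sin 49.50° × sin 308.2° = -0.59757, so δ = -36.696°.
At local noon the hour angle is zero, so the zenith angle equals |φ − δ| = |-17.6° − (-36.696°)| = 19.096°.
Elevation = 90° − 19.096° = 70.9°.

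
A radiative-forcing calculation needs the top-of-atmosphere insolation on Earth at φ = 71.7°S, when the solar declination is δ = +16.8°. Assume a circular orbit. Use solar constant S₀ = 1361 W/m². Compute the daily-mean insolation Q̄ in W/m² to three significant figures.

Q̄ ≈ 3.17 W/m²

cos H₀ = −tan(-71.7°) tan(+16.800°) = 0.9129, H₀ = 0.4204 rad.
Bracket: H₀ sin φ sin δ + cos φ cos δ sin H₀ = 0.4204×-0.94943×0.28903 + 0.31399×0.95732×0.40815 = -0.115364 + 0.122685 = 0.007321.
Q̄ = (S₀/π) × [bracket] = (1361/π) × 0.007321 = 3.172 W/m².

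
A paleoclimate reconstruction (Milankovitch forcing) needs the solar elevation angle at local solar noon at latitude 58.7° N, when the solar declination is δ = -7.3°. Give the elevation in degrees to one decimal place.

At local noon the hour angle is zero, so the zenith angle equals |φ − δ| = |+58.7° − (-7.300°)| = 66.000°.
Elevation = 90° − 66.000° = 24.0°.

24.0°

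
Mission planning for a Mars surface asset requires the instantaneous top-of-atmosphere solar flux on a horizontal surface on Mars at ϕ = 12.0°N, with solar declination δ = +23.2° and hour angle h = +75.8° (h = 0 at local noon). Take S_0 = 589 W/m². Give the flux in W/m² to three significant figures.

cos θ_z = sin ϕ sin δ + cos ϕ cos δ cos h = 0.081905 + 0.220544 = 0.302449.
Flux = S_0 · cos θ_z = 589 × 0.302449 = 178.1 W/m².

178 W/m²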